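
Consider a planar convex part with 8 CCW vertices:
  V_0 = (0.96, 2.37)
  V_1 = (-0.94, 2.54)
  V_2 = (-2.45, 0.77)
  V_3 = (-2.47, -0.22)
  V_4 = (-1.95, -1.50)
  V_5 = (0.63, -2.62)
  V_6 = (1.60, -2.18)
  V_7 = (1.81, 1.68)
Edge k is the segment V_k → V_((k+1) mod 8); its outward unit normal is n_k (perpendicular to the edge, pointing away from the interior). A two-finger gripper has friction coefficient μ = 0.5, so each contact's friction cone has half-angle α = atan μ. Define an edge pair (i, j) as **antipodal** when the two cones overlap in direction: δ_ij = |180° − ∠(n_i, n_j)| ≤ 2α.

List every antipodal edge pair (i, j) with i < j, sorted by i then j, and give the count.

α = atan 0.5 = 26.57°;  2α = 53.13°
n_0 = (+0.0891, +0.9960)
n_1 = (-0.7608, +0.6490)
n_2 = (-0.9998, +0.0202)
n_3 = (-0.9265, -0.3764)
n_4 = (-0.3982, -0.9173)
n_5 = (+0.4131, -0.9107)
n_6 = (+0.9985, -0.0543)
n_7 = (+0.6302, +0.7764)
  (0,1): δ = 125.35°  ·
  (0,2): δ = 86.04°  ·
  (0,3): δ = 62.78°  ·
  (0,4): δ = 18.35°  ✓
  (0,5): δ = 29.51°  ✓
  (0,6): δ = 92.00°  ·
  (0,7): δ = 146.04°  ·
  (1,2): δ = 140.69°  ·
  (1,3): δ = 117.42°  ·
  (1,4): δ = 73.00°  ·
  (1,5): δ = 25.13°  ✓
  (1,6): δ = 37.35°  ✓
  (1,7): δ = 91.40°  ·
  (2,3): δ = 156.73°  ·
  (2,4): δ = 112.31°  ·
  (2,5): δ = 64.44°  ·
  (2,6): δ = 1.96°  ✓
  (2,7): δ = 52.09°  ✓
  (3,4): δ = 135.58°  ·
  (3,5): δ = 87.71°  ·
  (3,6): δ = 25.22°  ✓
  (3,7): δ = 28.82°  ✓
  (4,5): δ = 132.13°  ·
  (4,6): δ = 69.65°  ·
  (4,7): δ = 15.60°  ✓
  (5,6): δ = 117.51°  ·
  (5,7): δ = 63.47°  ·
  (6,7): δ = 125.95°  ·
antipodal pairs: 9

count = 9; pairs: (0,4), (0,5), (1,5), (1,6), (2,6), (2,7), (3,6), (3,7), (4,7)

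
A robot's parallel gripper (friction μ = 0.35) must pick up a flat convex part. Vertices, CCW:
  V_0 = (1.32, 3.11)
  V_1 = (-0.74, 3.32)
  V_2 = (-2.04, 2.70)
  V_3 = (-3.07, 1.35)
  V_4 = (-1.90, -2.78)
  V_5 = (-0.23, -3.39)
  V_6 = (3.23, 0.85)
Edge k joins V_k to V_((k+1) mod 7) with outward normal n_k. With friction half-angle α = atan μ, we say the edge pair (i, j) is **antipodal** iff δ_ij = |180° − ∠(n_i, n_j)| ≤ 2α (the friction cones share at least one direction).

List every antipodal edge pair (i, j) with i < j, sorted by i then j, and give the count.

count = 5; pairs: (0,4), (1,5), (2,5), (3,6), (4,6)

α = atan 0.35 = 19.29°;  2α = 38.58°
n_0 = (+0.1014, +0.9948)
n_1 = (-0.4305, +0.9026)
n_2 = (-0.7950, +0.6066)
n_3 = (-0.9621, -0.2726)
n_4 = (-0.3431, -0.9393)
n_5 = (+0.7748, -0.6322)
n_6 = (+0.7638, +0.6455)
  (0,1): δ = 148.68°  ·
  (0,2): δ = 121.52°  ·
  (0,3): δ = 68.36°  ·
  (0,4): δ = 14.24°  ✓
  (0,5): δ = 56.60°  ·
  (0,6): δ = 136.02°  ·
  (1,2): δ = 152.84°  ·
  (1,3): δ = 99.68°  ·
  (1,4): δ = 45.56°  ·
  (1,5): δ = 25.29°  ✓
  (1,6): δ = 104.70°  ·
  (2,3): δ = 126.84°  ·
  (2,4): δ = 72.72°  ·
  (2,5): δ = 1.87°  ✓
  (2,6): δ = 77.54°  ·
  (3,4): δ = 125.88°  ·
  (3,5): δ = 55.03°  ·
  (3,6): δ = 24.39°  ✓
  (4,5): δ = 109.15°  ·
  (4,6): δ = 29.73°  ✓
  (5,6): δ = 100.58°  ·
antipodal pairs: 5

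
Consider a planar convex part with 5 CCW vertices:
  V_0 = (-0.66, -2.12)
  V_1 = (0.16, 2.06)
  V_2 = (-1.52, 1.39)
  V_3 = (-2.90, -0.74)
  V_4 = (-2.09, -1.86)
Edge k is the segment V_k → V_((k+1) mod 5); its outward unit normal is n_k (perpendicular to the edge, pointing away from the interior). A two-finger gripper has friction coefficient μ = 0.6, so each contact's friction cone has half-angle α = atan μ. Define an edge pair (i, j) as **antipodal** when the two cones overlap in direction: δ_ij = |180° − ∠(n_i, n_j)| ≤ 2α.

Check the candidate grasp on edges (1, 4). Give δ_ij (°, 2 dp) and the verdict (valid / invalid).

α = atan 0.6 = 30.96°;  2α = 61.93°
edge 1: e_1 = (-1.68, -0.67);  n_1 = (-0.3704, +0.9289)
edge 4: e_4 = (+1.43, -0.26);  n_4 = (-0.1789, -0.9839)
∠(n_1, n_4) = 147.95°
δ = |180° − 147.95°| = 32.05°
32.05° ≤ 2α = 61.93°  →  valid

δ = 32.05°, valid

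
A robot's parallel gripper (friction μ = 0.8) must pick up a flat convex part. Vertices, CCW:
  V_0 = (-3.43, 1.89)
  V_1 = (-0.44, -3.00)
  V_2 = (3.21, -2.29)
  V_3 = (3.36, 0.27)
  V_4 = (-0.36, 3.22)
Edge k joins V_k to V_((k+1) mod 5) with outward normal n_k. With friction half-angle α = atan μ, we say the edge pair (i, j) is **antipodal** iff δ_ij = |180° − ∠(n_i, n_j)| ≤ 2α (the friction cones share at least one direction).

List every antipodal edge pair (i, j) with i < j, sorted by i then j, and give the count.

α = atan 0.8 = 38.66°;  2α = 77.32°
n_0 = (-0.8532, -0.5217)
n_1 = (+0.1909, -0.9816)
n_2 = (+0.9983, -0.0585)
n_3 = (+0.6214, +0.7835)
n_4 = (-0.3975, +0.9176)
  (0,1): δ = 110.44°  ·
  (0,2): δ = 34.80°  ✓
  (0,3): δ = 20.14°  ✓
  (0,4): δ = 81.98°  ·
  (1,2): δ = 104.36°  ·
  (1,3): δ = 49.42°  ✓
  (1,4): δ = 12.42°  ✓
  (2,3): δ = 125.06°  ·
  (2,4): δ = 63.22°  ✓
  (3,4): δ = 118.16°  ·
antipodal pairs: 5

count = 5; pairs: (0,2), (0,3), (1,3), (1,4), (2,4)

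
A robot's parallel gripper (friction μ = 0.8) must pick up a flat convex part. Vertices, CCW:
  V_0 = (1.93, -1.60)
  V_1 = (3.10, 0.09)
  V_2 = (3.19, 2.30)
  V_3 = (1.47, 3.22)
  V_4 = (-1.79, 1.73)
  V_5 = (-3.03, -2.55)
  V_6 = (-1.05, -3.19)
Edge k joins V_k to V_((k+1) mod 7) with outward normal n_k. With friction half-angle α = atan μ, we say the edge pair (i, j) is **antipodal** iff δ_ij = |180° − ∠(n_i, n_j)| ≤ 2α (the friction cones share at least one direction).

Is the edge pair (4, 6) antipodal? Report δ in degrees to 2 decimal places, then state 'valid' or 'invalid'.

α = atan 0.8 = 38.66°;  2α = 77.32°
edge 4: e_4 = (-1.24, -4.28);  n_4 = (-0.9605, +0.2783)
edge 6: e_6 = (+2.98, +1.59);  n_6 = (+0.4707, -0.8823)
∠(n_4, n_6) = 134.24°
δ = |180° − 134.24°| = 45.76°
45.76° ≤ 2α = 77.32°  →  valid

δ = 45.76°, valid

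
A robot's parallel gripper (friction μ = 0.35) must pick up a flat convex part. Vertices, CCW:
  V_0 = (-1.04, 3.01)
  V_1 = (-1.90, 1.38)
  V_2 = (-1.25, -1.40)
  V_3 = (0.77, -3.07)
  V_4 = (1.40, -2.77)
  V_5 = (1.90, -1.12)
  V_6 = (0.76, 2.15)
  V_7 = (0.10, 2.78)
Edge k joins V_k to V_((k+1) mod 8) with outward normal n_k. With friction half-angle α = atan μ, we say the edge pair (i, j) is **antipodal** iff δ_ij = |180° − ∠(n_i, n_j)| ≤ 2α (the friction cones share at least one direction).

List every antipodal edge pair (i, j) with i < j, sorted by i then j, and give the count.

count = 9; pairs: (0,3), (0,4), (1,4), (1,5), (1,6), (2,5), (2,6), (2,7), (3,7)

α = atan 0.35 = 19.29°;  2α = 38.58°
n_0 = (-0.8844, +0.4666)
n_1 = (-0.9737, -0.2277)
n_2 = (-0.6372, -0.7707)
n_3 = (+0.4299, -0.9029)
n_4 = (+0.9570, -0.2900)
n_5 = (+0.9443, +0.3292)
n_6 = (+0.6905, +0.7234)
n_7 = (+0.1978, +0.9802)
  (0,1): δ = 139.02°  ·
  (0,2): δ = 101.77°  ·
  (0,3): δ = 36.72°  ✓
  (0,4): δ = 10.96°  ✓
  (0,5): δ = 47.04°  ·
  (0,6): δ = 74.15°  ·
  (0,7): δ = 106.41°  ·
  (1,2): δ = 142.74°  ·
  (1,3): δ = 77.70°  ·
  (1,4): δ = 30.02°  ✓
  (1,5): δ = 6.06°  ✓
  (1,6): δ = 33.17°  ✓
  (1,7): δ = 65.43°  ·
  (2,3): δ = 114.96°  ·
  (2,4): δ = 67.28°  ·
  (2,5): δ = 31.20°  ✓
  (2,6): δ = 4.09°  ✓
  (2,7): δ = 28.18°  ✓
  (3,4): δ = 132.32°  ·
  (3,5): δ = 96.24°  ·
  (3,6): δ = 69.13°  ·
  (3,7): δ = 36.87°  ✓
  (4,5): δ = 143.92°  ·
  (4,6): δ = 116.81°  ·
  (4,7): δ = 84.55°  ·
  (5,6): δ = 152.89°  ·
  (5,7): δ = 120.63°  ·
  (6,7): δ = 147.74°  ·
antipodal pairs: 9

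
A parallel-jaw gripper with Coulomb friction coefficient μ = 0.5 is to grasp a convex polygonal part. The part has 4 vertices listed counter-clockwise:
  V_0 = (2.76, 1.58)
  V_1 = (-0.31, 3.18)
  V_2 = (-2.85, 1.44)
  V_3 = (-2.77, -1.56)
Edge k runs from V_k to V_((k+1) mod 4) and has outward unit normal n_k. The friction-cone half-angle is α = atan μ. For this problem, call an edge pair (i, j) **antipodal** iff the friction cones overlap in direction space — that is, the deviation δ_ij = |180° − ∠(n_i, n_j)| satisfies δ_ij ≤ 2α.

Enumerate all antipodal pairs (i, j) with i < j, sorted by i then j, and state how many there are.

α = atan 0.5 = 26.57°;  2α = 53.13°
n_0 = (+0.4622, +0.8868)
n_1 = (-0.5651, +0.8250)
n_2 = (-0.9996, -0.0267)
n_3 = (+0.4938, -0.8696)
  (0,1): δ = 118.06°  ·
  (0,2): δ = 60.95°  ·
  (0,3): δ = 57.12°  ·
  (1,2): δ = 122.89°  ·
  (1,3): δ = 4.82°  ✓
  (2,3): δ = 61.94°  ·
antipodal pairs: 1

count = 1; pairs: (1,3)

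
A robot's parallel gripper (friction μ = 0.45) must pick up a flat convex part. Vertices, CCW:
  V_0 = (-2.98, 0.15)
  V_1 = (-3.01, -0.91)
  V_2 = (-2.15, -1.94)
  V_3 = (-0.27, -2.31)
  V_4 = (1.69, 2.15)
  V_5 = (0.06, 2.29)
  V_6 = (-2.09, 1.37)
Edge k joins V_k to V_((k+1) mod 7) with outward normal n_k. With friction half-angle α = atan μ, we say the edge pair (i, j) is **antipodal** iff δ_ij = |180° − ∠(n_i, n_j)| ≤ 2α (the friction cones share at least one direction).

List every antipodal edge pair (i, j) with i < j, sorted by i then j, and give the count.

count = 6; pairs: (0,3), (1,4), (2,4), (2,5), (3,5), (3,6)

α = atan 0.45 = 24.23°;  2α = 48.46°
n_0 = (-0.9996, +0.0283)
n_1 = (-0.7676, -0.6409)
n_2 = (-0.1931, -0.9812)
n_3 = (+0.9155, -0.4023)
n_4 = (+0.0856, +0.9963)
n_5 = (-0.3934, +0.9194)
n_6 = (-0.8079, +0.5894)
  (0,1): δ = 138.52°  ·
  (0,2): δ = 99.51°  ·
  (0,3): δ = 22.10°  ✓
  (0,4): δ = 86.71°  ·
  (0,5): δ = 114.79°  ·
  (0,6): δ = 145.51°  ·
  (1,2): δ = 140.99°  ·
  (1,3): δ = 63.58°  ·
  (1,4): δ = 45.23°  ✓
  (1,5): δ = 73.31°  ·
  (1,6): δ = 104.03°  ·
  (2,3): δ = 102.59°  ·
  (2,4): δ = 6.22°  ✓
  (2,5): δ = 34.30°  ✓
  (2,6): δ = 65.02°  ·
  (3,4): δ = 71.19°  ·
  (3,5): δ = 43.11°  ✓
  (3,6): δ = 12.39°  ✓
  (4,5): δ = 151.92°  ·
  (4,6): δ = 121.20°  ·
  (5,6): δ = 149.28°  ·
antipodal pairs: 6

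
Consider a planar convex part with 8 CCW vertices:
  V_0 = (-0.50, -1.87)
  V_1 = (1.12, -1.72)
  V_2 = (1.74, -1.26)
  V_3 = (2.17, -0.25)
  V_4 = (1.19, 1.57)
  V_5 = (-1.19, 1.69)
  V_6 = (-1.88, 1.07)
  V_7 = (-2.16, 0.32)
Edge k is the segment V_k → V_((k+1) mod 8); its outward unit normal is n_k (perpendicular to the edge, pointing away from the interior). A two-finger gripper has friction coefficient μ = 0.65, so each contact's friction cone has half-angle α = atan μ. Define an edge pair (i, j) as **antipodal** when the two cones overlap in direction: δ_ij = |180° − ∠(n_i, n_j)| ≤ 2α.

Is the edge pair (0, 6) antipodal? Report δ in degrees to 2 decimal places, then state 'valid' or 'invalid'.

α = atan 0.65 = 33.02°;  2α = 66.05°
edge 0: e_0 = (+1.62, +0.15);  n_0 = (+0.0922, -0.9957)
edge 6: e_6 = (-0.28, -0.75);  n_6 = (-0.9368, +0.3498)
∠(n_0, n_6) = 115.76°
δ = |180° − 115.76°| = 64.24°
64.24° ≤ 2α = 66.05°  →  valid

δ = 64.24°, valid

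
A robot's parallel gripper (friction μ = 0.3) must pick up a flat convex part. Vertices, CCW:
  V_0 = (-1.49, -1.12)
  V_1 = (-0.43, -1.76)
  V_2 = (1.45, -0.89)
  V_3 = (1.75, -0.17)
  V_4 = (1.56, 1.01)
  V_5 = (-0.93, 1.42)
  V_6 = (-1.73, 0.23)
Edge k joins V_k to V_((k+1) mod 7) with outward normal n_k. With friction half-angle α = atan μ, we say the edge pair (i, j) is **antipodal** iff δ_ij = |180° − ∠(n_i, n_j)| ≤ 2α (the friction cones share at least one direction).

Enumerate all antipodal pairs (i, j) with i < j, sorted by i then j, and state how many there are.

α = atan 0.3 = 16.70°;  2α = 33.40°
n_0 = (-0.5169, -0.8561)
n_1 = (+0.4200, -0.9075)
n_2 = (+0.9231, -0.3846)
n_3 = (+0.9873, +0.1590)
n_4 = (+0.1625, +0.9867)
n_5 = (-0.8299, +0.5579)
n_6 = (-0.9846, -0.1750)
  (0,1): δ = 124.04°  ·
  (0,2): δ = 81.50°  ·
  (0,3): δ = 49.73°  ·
  (0,4): δ = 21.77°  ✓
  (0,5): δ = 87.21°  ·
  (0,6): δ = 131.20°  ·
  (1,2): δ = 137.45°  ·
  (1,3): δ = 105.69°  ·
  (1,4): δ = 34.18°  ·
  (1,5): δ = 31.26°  ✓
  (1,6): δ = 75.25°  ·
  (2,3): δ = 148.23°  ·
  (2,4): δ = 76.73°  ·
  (2,5): δ = 11.29°  ✓
  (2,6): δ = 32.70°  ✓
  (3,4): δ = 108.50°  ·
  (3,5): δ = 43.06°  ·
  (3,6): δ = 0.93°  ✓
  (4,5): δ = 114.56°  ·
  (4,6): δ = 70.57°  ·
  (5,6): δ = 136.01°  ·
antipodal pairs: 5

count = 5; pairs: (0,4), (1,5), (2,5), (2,6), (3,6)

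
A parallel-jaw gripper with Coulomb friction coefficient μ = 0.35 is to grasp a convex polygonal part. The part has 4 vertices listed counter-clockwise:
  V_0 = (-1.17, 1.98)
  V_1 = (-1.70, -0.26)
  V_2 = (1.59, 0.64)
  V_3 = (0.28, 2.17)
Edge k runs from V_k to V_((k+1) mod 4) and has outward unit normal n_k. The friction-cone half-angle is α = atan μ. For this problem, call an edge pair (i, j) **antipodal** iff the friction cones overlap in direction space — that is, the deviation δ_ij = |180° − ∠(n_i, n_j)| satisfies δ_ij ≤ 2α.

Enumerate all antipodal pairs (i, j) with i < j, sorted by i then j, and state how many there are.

α = atan 0.35 = 19.29°;  2α = 38.58°
n_0 = (-0.9731, +0.2302)
n_1 = (+0.2639, -0.9646)
n_2 = (+0.7596, +0.6504)
n_3 = (-0.1299, +0.9915)
  (0,1): δ = 61.39°  ·
  (0,2): δ = 53.88°  ·
  (0,3): δ = 110.78°  ·
  (1,2): δ = 64.73°  ·
  (1,3): δ = 7.83°  ✓
  (2,3): δ = 123.11°  ·
antipodal pairs: 1

count = 1; pairs: (1,3)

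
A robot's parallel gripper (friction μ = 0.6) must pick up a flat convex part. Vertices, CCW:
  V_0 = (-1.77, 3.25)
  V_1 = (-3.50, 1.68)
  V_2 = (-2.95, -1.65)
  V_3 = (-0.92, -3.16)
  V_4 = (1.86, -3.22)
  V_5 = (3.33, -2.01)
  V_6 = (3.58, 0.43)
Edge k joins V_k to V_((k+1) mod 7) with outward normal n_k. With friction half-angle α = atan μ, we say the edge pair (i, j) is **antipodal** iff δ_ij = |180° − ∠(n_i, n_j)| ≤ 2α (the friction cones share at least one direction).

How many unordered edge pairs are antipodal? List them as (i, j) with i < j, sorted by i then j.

α = atan 0.6 = 30.96°;  2α = 61.93°
n_0 = (-0.6720, +0.7405)
n_1 = (-0.9866, -0.1630)
n_2 = (-0.5968, -0.8024)
n_3 = (-0.0216, -0.9998)
n_4 = (+0.6355, -0.7721)
n_5 = (+0.9948, -0.1019)
n_6 = (+0.4663, +0.8846)
  (0,1): δ = 122.85°  ·
  (0,2): δ = 78.87°  ·
  (0,3): δ = 43.46°  ✓
  (0,4): δ = 2.77°  ✓
  (0,5): δ = 41.93°  ✓
  (0,6): δ = 109.98°  ·
  (1,2): δ = 136.02°  ·
  (1,3): δ = 100.62°  ·
  (1,4): δ = 59.92°  ✓
  (1,5): δ = 15.23°  ✓
  (1,6): δ = 52.83°  ✓
  (2,3): δ = 144.59°  ·
  (2,4): δ = 103.90°  ·
  (2,5): δ = 59.21°  ✓
  (2,6): δ = 8.85°  ✓
  (3,4): δ = 139.30°  ·
  (3,5): δ = 94.61°  ·
  (3,6): δ = 26.56°  ✓
  (4,5): δ = 135.31°  ·
  (4,6): δ = 67.25°  ·
  (5,6): δ = 111.94°  ·
antipodal pairs: 9

count = 9; pairs: (0,3), (0,4), (0,5), (1,4), (1,5), (1,6), (2,5), (2,6), (3,6)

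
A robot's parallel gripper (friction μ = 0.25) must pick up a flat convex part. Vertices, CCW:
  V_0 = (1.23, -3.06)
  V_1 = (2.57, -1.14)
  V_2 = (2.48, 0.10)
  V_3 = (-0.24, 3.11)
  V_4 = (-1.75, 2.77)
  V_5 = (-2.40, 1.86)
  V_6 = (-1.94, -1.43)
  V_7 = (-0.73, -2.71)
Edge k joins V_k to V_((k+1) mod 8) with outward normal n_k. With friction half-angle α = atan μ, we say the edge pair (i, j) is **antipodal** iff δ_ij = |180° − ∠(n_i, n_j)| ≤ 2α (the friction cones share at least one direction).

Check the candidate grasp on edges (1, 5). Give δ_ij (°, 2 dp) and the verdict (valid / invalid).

α = atan 0.25 = 14.04°;  2α = 28.07°
edge 1: e_1 = (-0.09, +1.24);  n_1 = (+0.9974, +0.0724)
edge 5: e_5 = (+0.46, -3.29);  n_5 = (-0.9904, -0.1385)
∠(n_1, n_5) = 176.19°
δ = |180° − 176.19°| = 3.81°
3.81° ≤ 2α = 28.07°  →  valid

δ = 3.81°, valid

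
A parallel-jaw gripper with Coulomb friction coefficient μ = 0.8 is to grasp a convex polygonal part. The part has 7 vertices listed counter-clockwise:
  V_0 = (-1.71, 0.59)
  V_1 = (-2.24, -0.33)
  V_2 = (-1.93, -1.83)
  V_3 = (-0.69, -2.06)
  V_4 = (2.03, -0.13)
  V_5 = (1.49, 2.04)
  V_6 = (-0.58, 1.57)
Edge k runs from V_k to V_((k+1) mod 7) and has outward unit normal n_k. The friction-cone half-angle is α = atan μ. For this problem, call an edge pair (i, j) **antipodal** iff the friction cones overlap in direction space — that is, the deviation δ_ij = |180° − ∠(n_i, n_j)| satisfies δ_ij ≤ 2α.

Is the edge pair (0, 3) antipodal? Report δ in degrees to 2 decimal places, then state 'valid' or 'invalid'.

δ = 24.70°, valid

α = atan 0.8 = 38.66°;  2α = 77.32°
edge 0: e_0 = (-0.53, -0.92);  n_0 = (-0.8665, +0.4992)
edge 3: e_3 = (+2.72, +1.93);  n_3 = (+0.5787, -0.8156)
∠(n_0, n_3) = 155.30°
δ = |180° − 155.30°| = 24.70°
24.70° ≤ 2α = 77.32°  →  valid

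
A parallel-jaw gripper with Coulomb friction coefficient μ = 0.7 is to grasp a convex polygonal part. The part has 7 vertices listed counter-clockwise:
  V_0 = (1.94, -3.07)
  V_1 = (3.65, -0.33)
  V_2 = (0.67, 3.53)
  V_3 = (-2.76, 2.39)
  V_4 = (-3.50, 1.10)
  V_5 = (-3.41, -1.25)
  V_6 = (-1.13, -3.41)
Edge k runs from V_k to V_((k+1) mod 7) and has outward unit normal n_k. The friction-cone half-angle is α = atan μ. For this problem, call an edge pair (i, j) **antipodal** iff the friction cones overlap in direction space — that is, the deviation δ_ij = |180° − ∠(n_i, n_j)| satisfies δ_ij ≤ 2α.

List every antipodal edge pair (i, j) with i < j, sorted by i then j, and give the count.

count = 10; pairs: (0,2), (0,3), (0,4), (1,3), (1,4), (1,5), (1,6), (2,5), (2,6), (3,6)

α = atan 0.7 = 34.99°;  2α = 69.98°
n_0 = (+0.8483, -0.5294)
n_1 = (+0.7916, +0.6111)
n_2 = (-0.3154, +0.9490)
n_3 = (-0.8674, +0.4976)
n_4 = (-0.9993, -0.0383)
n_5 = (-0.6877, -0.7260)
n_6 = (+0.1101, -0.9939)
  (0,1): δ = 110.36°  ·
  (0,2): δ = 39.65°  ✓
  (0,3): δ = 2.13°  ✓
  (0,4): δ = 34.16°  ✓
  (0,5): δ = 78.52°  ·
  (0,6): δ = 128.29°  ·
  (1,2): δ = 109.28°  ·
  (1,3): δ = 67.51°  ✓
  (1,4): δ = 35.48°  ✓
  (1,5): δ = 8.88°  ✓
  (1,6): δ = 58.65°  ✓
  (2,3): δ = 138.23°  ·
  (2,4): δ = 106.19°  ·
  (2,5): δ = 61.84°  ✓
  (2,6): δ = 12.07°  ✓
  (3,4): δ = 147.97°  ·
  (3,5): δ = 103.61°  ·
  (3,6): δ = 53.84°  ✓
  (4,5): δ = 135.65°  ·
  (4,6): δ = 85.87°  ·
  (5,6): δ = 130.23°  ·
antipodal pairs: 10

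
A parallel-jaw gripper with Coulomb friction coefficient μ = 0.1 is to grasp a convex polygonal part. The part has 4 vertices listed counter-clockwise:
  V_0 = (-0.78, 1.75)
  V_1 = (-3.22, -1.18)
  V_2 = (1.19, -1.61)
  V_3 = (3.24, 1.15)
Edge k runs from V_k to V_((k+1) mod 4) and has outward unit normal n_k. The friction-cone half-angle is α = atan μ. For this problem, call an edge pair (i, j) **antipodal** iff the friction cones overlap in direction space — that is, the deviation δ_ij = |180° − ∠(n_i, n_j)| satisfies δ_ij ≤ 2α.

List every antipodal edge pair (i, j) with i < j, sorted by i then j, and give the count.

count = 2; pairs: (0,2), (1,3)

α = atan 0.1 = 5.71°;  2α = 11.42°
n_0 = (-0.7684, +0.6399)
n_1 = (-0.0970, -0.9953)
n_2 = (+0.8028, -0.5963)
n_3 = (+0.1476, +0.9890)
  (0,1): δ = 55.78°  ·
  (0,2): δ = 3.18°  ✓
  (0,3): δ = 121.30°  ·
  (1,2): δ = 121.03°  ·
  (1,3): δ = 2.92°  ✓
  (2,3): δ = 61.89°  ·
antipodal pairs: 2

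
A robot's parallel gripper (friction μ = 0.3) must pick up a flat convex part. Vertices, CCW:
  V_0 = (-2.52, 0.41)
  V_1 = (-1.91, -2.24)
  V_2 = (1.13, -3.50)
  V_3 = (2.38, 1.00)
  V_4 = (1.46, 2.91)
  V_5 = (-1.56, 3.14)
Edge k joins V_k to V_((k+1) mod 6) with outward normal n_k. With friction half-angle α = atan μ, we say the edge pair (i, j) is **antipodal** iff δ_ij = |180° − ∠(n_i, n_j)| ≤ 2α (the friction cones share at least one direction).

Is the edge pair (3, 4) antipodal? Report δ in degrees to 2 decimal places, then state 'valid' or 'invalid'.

α = atan 0.3 = 16.70°;  2α = 33.40°
edge 3: e_3 = (-0.92, +1.91);  n_3 = (+0.9009, +0.4340)
edge 4: e_4 = (-3.02, +0.23);  n_4 = (+0.0759, +0.9971)
∠(n_3, n_4) = 59.93°
δ = |180° − 59.93°| = 120.07°
120.07° > 2α = 33.40°  →  invalid

δ = 120.07°, invalid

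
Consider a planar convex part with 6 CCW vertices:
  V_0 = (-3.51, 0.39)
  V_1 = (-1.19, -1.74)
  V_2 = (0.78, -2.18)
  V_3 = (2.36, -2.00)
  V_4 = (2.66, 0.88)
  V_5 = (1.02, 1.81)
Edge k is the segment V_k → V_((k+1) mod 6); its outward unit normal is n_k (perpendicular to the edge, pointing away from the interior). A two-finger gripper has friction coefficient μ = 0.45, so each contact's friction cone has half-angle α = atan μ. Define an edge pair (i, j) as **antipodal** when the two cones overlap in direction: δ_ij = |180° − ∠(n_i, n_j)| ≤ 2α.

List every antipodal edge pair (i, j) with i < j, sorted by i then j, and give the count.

count = 5; pairs: (0,4), (1,4), (1,5), (2,4), (2,5)

α = atan 0.45 = 24.23°;  2α = 48.46°
n_0 = (-0.6763, -0.7366)
n_1 = (-0.2180, -0.9760)
n_2 = (+0.1132, -0.9936)
n_3 = (+0.9946, -0.1036)
n_4 = (+0.4933, +0.8699)
n_5 = (-0.2991, +0.9542)
  (0,1): δ = 150.04°  ·
  (0,2): δ = 130.95°  ·
  (0,3): δ = 53.39°  ·
  (0,4): δ = 13.00°  ✓
  (0,5): δ = 59.96°  ·
  (1,2): δ = 160.91°  ·
  (1,3): δ = 83.36°  ·
  (1,4): δ = 16.97°  ✓
  (1,5): δ = 29.99°  ✓
  (2,3): δ = 102.45°  ·
  (2,4): δ = 36.06°  ✓
  (2,5): δ = 10.91°  ✓
  (3,4): δ = 113.61°  ·
  (3,5): δ = 66.65°  ·
  (4,5): δ = 133.04°  ·
antipodal pairs: 5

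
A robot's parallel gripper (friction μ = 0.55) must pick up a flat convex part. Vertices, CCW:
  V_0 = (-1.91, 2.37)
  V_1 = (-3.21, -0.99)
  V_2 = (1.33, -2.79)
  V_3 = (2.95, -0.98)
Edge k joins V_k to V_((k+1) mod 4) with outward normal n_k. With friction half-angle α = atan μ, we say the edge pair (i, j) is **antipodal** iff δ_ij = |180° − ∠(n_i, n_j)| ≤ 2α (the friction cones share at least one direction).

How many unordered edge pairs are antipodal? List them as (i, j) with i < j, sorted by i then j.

α = atan 0.55 = 28.81°;  2α = 57.62°
n_0 = (-0.9326, +0.3608)
n_1 = (-0.3686, -0.9296)
n_2 = (+0.7451, -0.6669)
n_3 = (+0.5675, +0.8233)
  (0,1): δ = 90.48°  ·
  (0,2): δ = 20.68°  ✓
  (0,3): δ = 76.57°  ·
  (1,2): δ = 110.20°  ·
  (1,3): δ = 12.95°  ✓
  (2,3): δ = 82.75°  ·
antipodal pairs: 2

count = 2; pairs: (0,2), (1,3)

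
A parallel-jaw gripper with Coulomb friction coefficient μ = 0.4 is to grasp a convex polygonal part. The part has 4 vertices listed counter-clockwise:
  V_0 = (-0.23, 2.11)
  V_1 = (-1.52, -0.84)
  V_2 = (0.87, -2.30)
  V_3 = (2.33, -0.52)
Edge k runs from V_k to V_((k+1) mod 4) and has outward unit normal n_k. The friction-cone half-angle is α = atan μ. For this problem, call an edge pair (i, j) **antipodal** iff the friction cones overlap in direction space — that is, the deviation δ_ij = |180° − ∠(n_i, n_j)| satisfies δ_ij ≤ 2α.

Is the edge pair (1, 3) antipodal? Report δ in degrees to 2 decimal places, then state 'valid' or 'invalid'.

δ = 14.35°, valid

α = atan 0.4 = 21.80°;  2α = 43.60°
edge 1: e_1 = (+2.39, -1.46);  n_1 = (-0.5213, -0.8534)
edge 3: e_3 = (-2.56, +2.63);  n_3 = (+0.7166, +0.6975)
∠(n_1, n_3) = 165.65°
δ = |180° − 165.65°| = 14.35°
14.35° ≤ 2α = 43.60°  →  valid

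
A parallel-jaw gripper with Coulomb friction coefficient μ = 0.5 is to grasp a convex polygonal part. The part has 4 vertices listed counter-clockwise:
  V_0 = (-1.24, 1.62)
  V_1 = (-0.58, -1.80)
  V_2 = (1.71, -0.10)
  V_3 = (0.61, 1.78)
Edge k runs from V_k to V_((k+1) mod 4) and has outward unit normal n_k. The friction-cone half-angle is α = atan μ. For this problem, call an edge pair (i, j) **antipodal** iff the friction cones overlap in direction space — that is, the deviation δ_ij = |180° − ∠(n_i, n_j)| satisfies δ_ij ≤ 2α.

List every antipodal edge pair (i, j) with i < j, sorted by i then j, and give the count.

α = atan 0.5 = 26.57°;  2α = 53.13°
n_0 = (-0.9819, -0.1895)
n_1 = (+0.5961, -0.8029)
n_2 = (+0.8631, +0.5050)
n_3 = (-0.0862, +0.9963)
  (0,1): δ = 64.33°  ·
  (0,2): δ = 19.41°  ✓
  (0,3): δ = 84.02°  ·
  (1,2): δ = 96.26°  ·
  (1,3): δ = 31.65°  ✓
  (2,3): δ = 115.39°  ·
antipodal pairs: 2

count = 2; pairs: (0,2), (1,3)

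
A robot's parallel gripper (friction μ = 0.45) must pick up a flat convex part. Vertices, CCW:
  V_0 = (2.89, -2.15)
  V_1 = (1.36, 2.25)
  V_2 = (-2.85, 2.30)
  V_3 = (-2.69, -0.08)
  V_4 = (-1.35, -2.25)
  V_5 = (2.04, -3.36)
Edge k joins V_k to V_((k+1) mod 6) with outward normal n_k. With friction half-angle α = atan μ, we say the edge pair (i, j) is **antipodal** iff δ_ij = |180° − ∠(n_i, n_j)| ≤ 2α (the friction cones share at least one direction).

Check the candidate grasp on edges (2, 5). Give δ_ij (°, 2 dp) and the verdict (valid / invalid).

δ = 38.93°, valid

α = atan 0.45 = 24.23°;  2α = 48.46°
edge 2: e_2 = (+0.16, -2.38);  n_2 = (-0.9977, -0.0671)
edge 5: e_5 = (+0.85, +1.21);  n_5 = (+0.8183, -0.5748)
∠(n_2, n_5) = 141.07°
δ = |180° − 141.07°| = 38.93°
38.93° ≤ 2α = 48.46°  →  valid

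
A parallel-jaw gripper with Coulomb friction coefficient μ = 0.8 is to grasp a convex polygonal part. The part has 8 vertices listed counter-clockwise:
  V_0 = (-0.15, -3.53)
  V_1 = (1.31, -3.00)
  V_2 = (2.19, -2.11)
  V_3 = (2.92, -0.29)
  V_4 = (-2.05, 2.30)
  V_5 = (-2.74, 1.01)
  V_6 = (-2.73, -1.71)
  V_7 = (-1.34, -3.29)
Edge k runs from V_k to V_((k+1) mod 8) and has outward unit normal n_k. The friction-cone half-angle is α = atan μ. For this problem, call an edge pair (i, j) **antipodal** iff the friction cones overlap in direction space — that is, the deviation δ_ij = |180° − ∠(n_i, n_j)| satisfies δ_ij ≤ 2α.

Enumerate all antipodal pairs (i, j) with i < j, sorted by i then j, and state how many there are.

α = atan 0.8 = 38.66°;  2α = 77.32°
n_0 = (+0.3412, -0.9400)
n_1 = (+0.7111, -0.7031)
n_2 = (+0.9281, -0.3723)
n_3 = (+0.4621, +0.8868)
n_4 = (-0.8818, +0.4717)
n_5 = (-1.0000, -0.0037)
n_6 = (-0.7508, -0.6605)
n_7 = (-0.1977, -0.9803)
  (0,1): δ = 154.63°  ·
  (0,2): δ = 131.81°  ·
  (0,3): δ = 47.48°  ✓
  (0,4): δ = 41.91°  ✓
  (0,5): δ = 70.26°  ✓
  (0,6): δ = 111.39°  ·
  (0,7): δ = 148.65°  ·
  (1,2): δ = 157.18°  ·
  (1,3): δ = 72.85°  ✓
  (1,4): δ = 16.53°  ✓
  (1,5): δ = 44.89°  ✓
  (1,6): δ = 86.02°  ·
  (1,7): δ = 123.27°  ·
  (2,3): δ = 95.67°  ·
  (2,4): δ = 6.29°  ✓
  (2,5): δ = 22.07°  ✓
  (2,6): δ = 63.20°  ✓
  (2,7): δ = 100.45°  ·
  (3,4): δ = 90.62°  ·
  (3,5): δ = 62.26°  ✓
  (3,6): δ = 21.14°  ✓
  (3,7): δ = 16.12°  ✓
  (4,5): δ = 151.65°  ·
  (4,6): δ = 110.52°  ·
  (4,7): δ = 73.26°  ✓
  (5,6): δ = 138.87°  ·
  (5,7): δ = 101.61°  ·
  (6,7): δ = 142.74°  ·
antipodal pairs: 13

count = 13; pairs: (0,3), (0,4), (0,5), (1,3), (1,4), (1,5), (2,4), (2,5), (2,6), (3,5), (3,6), (3,7), (4,7)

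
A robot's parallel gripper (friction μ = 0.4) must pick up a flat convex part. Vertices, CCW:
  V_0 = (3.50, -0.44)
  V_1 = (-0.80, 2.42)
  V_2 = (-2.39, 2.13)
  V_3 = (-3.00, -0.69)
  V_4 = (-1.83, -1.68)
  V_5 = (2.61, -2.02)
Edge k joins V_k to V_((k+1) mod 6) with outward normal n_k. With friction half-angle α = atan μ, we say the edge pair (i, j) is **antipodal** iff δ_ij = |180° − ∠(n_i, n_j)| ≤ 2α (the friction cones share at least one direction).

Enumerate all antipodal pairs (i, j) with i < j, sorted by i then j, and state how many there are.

count = 4; pairs: (0,3), (0,4), (1,4), (2,5)

α = atan 0.4 = 21.80°;  2α = 43.60°
n_0 = (+0.5538, +0.8326)
n_1 = (-0.1794, +0.9838)
n_2 = (-0.9774, +0.2114)
n_3 = (-0.6459, -0.7634)
n_4 = (-0.0764, -0.9971)
n_5 = (+0.8713, -0.4908)
  (0,1): δ = 136.03°  ·
  (0,2): δ = 68.58°  ·
  (0,3): δ = 6.61°  ✓
  (0,4): δ = 29.25°  ✓
  (0,5): δ = 94.24°  ·
  (1,2): δ = 112.54°  ·
  (1,3): δ = 50.57°  ·
  (1,4): δ = 14.72°  ✓
  (1,5): δ = 50.27°  ·
  (2,3): δ = 118.03°  ·
  (2,4): δ = 82.17°  ·
  (2,5): δ = 17.19°  ✓
  (3,4): δ = 144.14°  ·
  (3,5): δ = 79.16°  ·
  (4,5): δ = 115.01°  ·
antipodal pairs: 4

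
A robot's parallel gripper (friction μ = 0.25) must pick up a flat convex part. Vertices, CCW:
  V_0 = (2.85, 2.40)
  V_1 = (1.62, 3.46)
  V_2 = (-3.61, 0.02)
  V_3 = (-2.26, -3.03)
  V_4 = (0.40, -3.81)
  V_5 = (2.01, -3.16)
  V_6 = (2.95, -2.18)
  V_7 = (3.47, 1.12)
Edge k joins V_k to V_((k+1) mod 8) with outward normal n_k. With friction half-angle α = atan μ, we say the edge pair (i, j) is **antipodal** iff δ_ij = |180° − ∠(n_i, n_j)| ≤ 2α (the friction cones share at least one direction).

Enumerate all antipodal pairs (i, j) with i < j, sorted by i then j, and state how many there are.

count = 5; pairs: (0,2), (0,3), (1,4), (1,5), (2,7)

α = atan 0.25 = 14.04°;  2α = 28.07°
n_0 = (+0.6528, +0.7575)
n_1 = (-0.5495, +0.8355)
n_2 = (-0.9144, -0.4047)
n_3 = (-0.2814, -0.9596)
n_4 = (+0.3744, -0.9273)
n_5 = (+0.7217, -0.6922)
n_6 = (+0.9878, -0.1557)
n_7 = (+0.9000, +0.4359)
  (0,1): δ = 105.91°  ·
  (0,2): δ = 25.37°  ✓
  (0,3): δ = 24.41°  ✓
  (0,4): δ = 62.74°  ·
  (0,5): δ = 86.95°  ·
  (0,6): δ = 121.80°  ·
  (0,7): δ = 156.60°  ·
  (1,2): δ = 99.46°  ·
  (1,3): δ = 49.68°  ·
  (1,4): δ = 11.35°  ✓
  (1,5): δ = 12.86°  ✓
  (1,6): δ = 47.71°  ·
  (1,7): δ = 82.51°  ·
  (2,3): δ = 130.22°  ·
  (2,4): δ = 91.89°  ·
  (2,5): δ = 67.68°  ·
  (2,6): δ = 32.83°  ·
  (2,7): δ = 1.97°  ✓
  (3,4): δ = 141.67°  ·
  (3,5): δ = 117.46°  ·
  (3,6): δ = 82.61°  ·
  (3,7): δ = 47.81°  ·
  (4,5): δ = 155.79°  ·
  (4,6): δ = 120.94°  ·
  (4,7): δ = 86.14°  ·
  (5,6): δ = 145.15°  ·
  (5,7): δ = 110.35°  ·
  (6,7): δ = 145.20°  ·
antipodal pairs: 5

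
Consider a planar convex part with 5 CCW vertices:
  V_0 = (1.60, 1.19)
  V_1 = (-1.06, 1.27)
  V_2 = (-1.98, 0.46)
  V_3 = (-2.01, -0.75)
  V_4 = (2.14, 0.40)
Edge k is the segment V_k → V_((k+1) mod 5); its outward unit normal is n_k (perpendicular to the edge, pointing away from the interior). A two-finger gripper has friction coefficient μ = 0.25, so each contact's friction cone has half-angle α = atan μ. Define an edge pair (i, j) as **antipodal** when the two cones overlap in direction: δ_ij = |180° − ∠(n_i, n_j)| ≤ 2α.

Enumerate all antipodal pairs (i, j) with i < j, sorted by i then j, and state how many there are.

count = 2; pairs: (0,3), (1,3)

α = atan 0.25 = 14.04°;  2α = 28.07°
n_0 = (+0.0301, +0.9995)
n_1 = (-0.6608, +0.7506)
n_2 = (-0.9997, +0.0248)
n_3 = (+0.2670, -0.9637)
n_4 = (+0.8256, +0.5643)
  (0,1): δ = 136.92°  ·
  (0,2): δ = 89.70°  ·
  (0,3): δ = 17.21°  ✓
  (0,4): δ = 126.08°  ·
  (1,2): δ = 132.78°  ·
  (1,3): δ = 25.87°  ✓
  (1,4): δ = 82.99°  ·
  (2,3): δ = 73.09°  ·
  (2,4): δ = 35.77°  ·
  (3,4): δ = 71.13°  ·
antipodal pairs: 2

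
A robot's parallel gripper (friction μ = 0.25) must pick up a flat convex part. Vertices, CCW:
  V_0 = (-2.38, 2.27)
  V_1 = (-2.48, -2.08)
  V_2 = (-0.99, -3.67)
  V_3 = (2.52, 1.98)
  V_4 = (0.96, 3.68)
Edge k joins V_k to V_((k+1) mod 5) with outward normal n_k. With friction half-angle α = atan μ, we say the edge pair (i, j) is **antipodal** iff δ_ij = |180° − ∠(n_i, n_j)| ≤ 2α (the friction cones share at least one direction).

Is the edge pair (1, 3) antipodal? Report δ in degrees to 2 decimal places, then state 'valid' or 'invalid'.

δ = 0.60°, valid

α = atan 0.25 = 14.04°;  2α = 28.07°
edge 1: e_1 = (+1.49, -1.59);  n_1 = (-0.7297, -0.6838)
edge 3: e_3 = (-1.56, +1.70);  n_3 = (+0.7368, +0.6761)
∠(n_1, n_3) = 179.40°
δ = |180° − 179.40°| = 0.60°
0.60° ≤ 2α = 28.07°  →  valid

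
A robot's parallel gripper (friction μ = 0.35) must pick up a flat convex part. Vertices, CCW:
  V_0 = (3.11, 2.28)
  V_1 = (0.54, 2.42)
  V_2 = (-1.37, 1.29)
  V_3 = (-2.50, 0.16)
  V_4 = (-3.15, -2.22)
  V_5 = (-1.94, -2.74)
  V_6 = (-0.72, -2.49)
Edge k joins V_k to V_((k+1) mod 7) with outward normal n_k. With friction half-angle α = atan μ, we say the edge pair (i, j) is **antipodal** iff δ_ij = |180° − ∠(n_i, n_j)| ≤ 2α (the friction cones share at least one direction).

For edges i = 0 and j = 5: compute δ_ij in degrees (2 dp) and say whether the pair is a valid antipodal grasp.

δ = 14.70°, valid

α = atan 0.35 = 19.29°;  2α = 38.58°
edge 0: e_0 = (-2.57, +0.14);  n_0 = (+0.0544, +0.9985)
edge 5: e_5 = (+1.22, +0.25);  n_5 = (+0.2007, -0.9796)
∠(n_0, n_5) = 165.30°
δ = |180° − 165.30°| = 14.70°
14.70° ≤ 2α = 38.58°  →  valid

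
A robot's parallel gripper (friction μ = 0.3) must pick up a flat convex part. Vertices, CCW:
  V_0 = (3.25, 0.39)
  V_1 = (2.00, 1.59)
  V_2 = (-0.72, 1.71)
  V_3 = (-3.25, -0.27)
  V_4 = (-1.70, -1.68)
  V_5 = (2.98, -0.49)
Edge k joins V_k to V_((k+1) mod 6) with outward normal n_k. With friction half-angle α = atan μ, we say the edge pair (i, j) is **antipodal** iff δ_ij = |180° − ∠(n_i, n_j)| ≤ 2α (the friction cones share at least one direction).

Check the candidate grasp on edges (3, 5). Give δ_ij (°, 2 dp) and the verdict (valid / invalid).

α = atan 0.3 = 16.70°;  2α = 33.40°
edge 3: e_3 = (+1.55, -1.41);  n_3 = (-0.6729, -0.7397)
edge 5: e_5 = (+0.27, +0.88);  n_5 = (+0.9560, -0.2933)
∠(n_3, n_5) = 115.24°
δ = |180° − 115.24°| = 64.76°
64.76° > 2α = 33.40°  →  invalid

δ = 64.76°, invalid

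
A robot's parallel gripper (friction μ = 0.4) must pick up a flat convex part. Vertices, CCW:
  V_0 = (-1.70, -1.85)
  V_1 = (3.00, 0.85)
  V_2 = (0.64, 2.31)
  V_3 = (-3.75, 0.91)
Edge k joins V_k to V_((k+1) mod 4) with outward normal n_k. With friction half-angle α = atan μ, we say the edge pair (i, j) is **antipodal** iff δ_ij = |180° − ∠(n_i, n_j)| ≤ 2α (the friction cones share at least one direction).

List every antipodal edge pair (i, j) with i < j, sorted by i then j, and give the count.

count = 2; pairs: (0,2), (1,3)

α = atan 0.4 = 21.80°;  2α = 43.60°
n_0 = (+0.4981, -0.8671)
n_1 = (+0.5261, +0.8504)
n_2 = (-0.3038, +0.9527)
n_3 = (-0.8028, -0.5963)
  (0,1): δ = 61.62°  ·
  (0,2): δ = 12.19°  ✓
  (0,3): δ = 96.73°  ·
  (1,2): δ = 130.57°  ·
  (1,3): δ = 21.65°  ✓
  (2,3): δ = 71.08°  ·
antipodal pairs: 2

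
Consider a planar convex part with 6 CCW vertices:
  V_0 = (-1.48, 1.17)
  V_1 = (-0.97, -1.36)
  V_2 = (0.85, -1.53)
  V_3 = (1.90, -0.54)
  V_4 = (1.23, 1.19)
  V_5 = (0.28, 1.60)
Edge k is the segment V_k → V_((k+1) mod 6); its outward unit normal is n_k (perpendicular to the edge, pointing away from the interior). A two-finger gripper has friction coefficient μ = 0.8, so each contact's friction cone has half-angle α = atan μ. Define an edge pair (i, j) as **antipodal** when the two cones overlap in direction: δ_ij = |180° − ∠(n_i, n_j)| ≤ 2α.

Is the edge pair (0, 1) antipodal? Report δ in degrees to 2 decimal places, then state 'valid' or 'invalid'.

δ = 106.73°, invalid

α = atan 0.8 = 38.66°;  2α = 77.32°
edge 0: e_0 = (+0.51, -2.53);  n_0 = (-0.9803, -0.1976)
edge 1: e_1 = (+1.82, -0.17);  n_1 = (-0.0930, -0.9957)
∠(n_0, n_1) = 73.27°
δ = |180° − 73.27°| = 106.73°
106.73° > 2α = 77.32°  →  invalid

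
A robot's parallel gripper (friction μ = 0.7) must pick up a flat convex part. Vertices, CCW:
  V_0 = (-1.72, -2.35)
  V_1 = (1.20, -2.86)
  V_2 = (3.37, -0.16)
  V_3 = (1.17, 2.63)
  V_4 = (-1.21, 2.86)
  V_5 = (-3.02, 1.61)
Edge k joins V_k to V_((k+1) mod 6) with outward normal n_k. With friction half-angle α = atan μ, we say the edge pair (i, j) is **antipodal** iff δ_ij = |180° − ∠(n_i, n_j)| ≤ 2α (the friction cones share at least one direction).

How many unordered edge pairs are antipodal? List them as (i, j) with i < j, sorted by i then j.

count = 8; pairs: (0,2), (0,3), (0,4), (1,3), (1,4), (1,5), (2,5), (3,5)

α = atan 0.7 = 34.99°;  2α = 69.98°
n_0 = (-0.1721, -0.9851)
n_1 = (+0.7795, -0.6265)
n_2 = (+0.7852, +0.6192)
n_3 = (+0.0962, +0.9954)
n_4 = (-0.5683, +0.8228)
n_5 = (-0.9501, -0.3119)
  (0,1): δ = 118.88°  ·
  (0,2): δ = 41.84°  ✓
  (0,3): δ = 4.39°  ✓
  (0,4): δ = 44.54°  ✓
  (0,5): δ = 118.08°  ·
  (1,2): δ = 102.95°  ·
  (1,3): δ = 56.73°  ✓
  (1,4): δ = 16.58°  ✓
  (1,5): δ = 56.96°  ✓
  (2,3): δ = 133.78°  ·
  (2,4): δ = 93.63°  ·
  (2,5): δ = 20.08°  ✓
  (3,4): δ = 139.85°  ·
  (3,5): δ = 66.31°  ✓
  (4,5): δ = 106.46°  ·
antipodal pairs: 8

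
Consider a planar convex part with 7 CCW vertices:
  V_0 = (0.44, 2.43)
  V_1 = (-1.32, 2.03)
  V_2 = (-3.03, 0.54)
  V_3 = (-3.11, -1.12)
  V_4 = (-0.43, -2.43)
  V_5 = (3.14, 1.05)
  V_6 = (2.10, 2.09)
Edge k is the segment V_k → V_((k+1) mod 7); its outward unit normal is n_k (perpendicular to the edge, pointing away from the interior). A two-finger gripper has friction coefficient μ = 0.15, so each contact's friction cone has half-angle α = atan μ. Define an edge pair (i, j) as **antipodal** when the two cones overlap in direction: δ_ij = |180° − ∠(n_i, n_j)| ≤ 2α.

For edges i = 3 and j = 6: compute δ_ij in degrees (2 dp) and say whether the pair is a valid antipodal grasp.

δ = 14.47°, valid

α = atan 0.15 = 8.53°;  2α = 17.06°
edge 3: e_3 = (+2.68, -1.31);  n_3 = (-0.4392, -0.8984)
edge 6: e_6 = (-1.66, +0.34);  n_6 = (+0.2007, +0.9797)
∠(n_3, n_6) = 165.53°
δ = |180° − 165.53°| = 14.47°
14.47° ≤ 2α = 17.06°  →  valid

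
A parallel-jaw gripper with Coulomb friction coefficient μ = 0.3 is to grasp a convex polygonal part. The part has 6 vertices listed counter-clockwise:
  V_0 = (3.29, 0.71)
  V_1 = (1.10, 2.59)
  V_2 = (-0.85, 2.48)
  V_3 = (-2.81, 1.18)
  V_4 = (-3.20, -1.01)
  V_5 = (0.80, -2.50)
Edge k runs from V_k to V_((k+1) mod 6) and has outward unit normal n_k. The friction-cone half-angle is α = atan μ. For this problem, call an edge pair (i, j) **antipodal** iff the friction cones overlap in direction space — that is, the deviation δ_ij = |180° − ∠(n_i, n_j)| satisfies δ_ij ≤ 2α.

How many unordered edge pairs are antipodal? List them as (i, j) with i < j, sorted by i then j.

α = atan 0.3 = 16.70°;  2α = 33.40°
n_0 = (+0.6514, +0.7588)
n_1 = (-0.0563, +0.9984)
n_2 = (-0.5527, +0.8334)
n_3 = (-0.9845, +0.1753)
n_4 = (-0.3491, -0.9371)
n_5 = (+0.7901, -0.6129)
  (0,1): δ = 136.13°  ·
  (0,2): δ = 105.80°  ·
  (0,3): δ = 59.45°  ·
  (0,4): δ = 20.21°  ✓
  (0,5): δ = 92.84°  ·
  (1,2): δ = 149.67°  ·
  (1,3): δ = 103.33°  ·
  (1,4): δ = 23.66°  ✓
  (1,5): δ = 48.97°  ·
  (2,3): δ = 133.65°  ·
  (2,4): δ = 53.99°  ·
  (2,5): δ = 18.64°  ✓
  (3,4): δ = 100.33°  ·
  (3,5): δ = 27.70°  ✓
  (4,5): δ = 107.37°  ·
antipodal pairs: 4

count = 4; pairs: (0,4), (1,4), (2,5), (3,5)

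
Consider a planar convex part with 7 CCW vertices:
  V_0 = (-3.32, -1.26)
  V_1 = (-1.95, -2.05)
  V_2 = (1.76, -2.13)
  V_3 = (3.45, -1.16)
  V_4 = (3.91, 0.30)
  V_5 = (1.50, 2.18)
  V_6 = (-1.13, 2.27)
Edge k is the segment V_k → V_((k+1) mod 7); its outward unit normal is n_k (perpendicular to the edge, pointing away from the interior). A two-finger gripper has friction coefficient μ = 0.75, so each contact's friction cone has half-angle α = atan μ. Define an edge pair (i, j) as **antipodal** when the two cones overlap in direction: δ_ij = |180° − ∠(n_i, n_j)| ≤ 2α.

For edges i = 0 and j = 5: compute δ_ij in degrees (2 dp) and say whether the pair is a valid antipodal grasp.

δ = 28.01°, valid

α = atan 0.75 = 36.87°;  2α = 73.74°
edge 0: e_0 = (+1.37, -0.79);  n_0 = (-0.4995, -0.8663)
edge 5: e_5 = (-2.63, +0.09);  n_5 = (+0.0342, +0.9994)
∠(n_0, n_5) = 151.99°
δ = |180° − 151.99°| = 28.01°
28.01° ≤ 2α = 73.74°  →  valid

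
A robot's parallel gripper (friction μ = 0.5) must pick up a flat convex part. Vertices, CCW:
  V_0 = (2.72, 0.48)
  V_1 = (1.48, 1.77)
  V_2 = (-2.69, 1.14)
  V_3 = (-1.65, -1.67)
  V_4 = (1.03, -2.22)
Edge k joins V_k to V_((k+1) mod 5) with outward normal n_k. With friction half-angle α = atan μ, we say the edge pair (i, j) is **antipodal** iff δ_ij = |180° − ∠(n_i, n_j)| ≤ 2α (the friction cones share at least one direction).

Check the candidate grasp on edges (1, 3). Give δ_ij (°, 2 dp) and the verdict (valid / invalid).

α = atan 0.5 = 26.57°;  2α = 53.13°
edge 1: e_1 = (-4.17, -0.63);  n_1 = (-0.1494, +0.9888)
edge 3: e_3 = (+2.68, -0.55);  n_3 = (-0.2010, -0.9796)
∠(n_1, n_3) = 159.81°
δ = |180° − 159.81°| = 20.19°
20.19° ≤ 2α = 53.13°  →  valid

δ = 20.19°, valid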